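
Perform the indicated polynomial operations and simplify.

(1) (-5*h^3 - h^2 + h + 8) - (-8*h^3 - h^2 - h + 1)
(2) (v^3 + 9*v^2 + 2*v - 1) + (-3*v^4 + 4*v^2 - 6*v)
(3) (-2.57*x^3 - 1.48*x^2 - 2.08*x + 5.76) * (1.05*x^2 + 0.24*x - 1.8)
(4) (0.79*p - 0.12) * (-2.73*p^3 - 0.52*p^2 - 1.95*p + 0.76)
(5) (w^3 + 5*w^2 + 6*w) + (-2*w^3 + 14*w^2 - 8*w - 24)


(1) = 3*h^3 + 2*h + 7
(2) = -3*v^4 + v^3 + 13*v^2 - 4*v - 1
(3) = -2.6985*x^5 - 2.1708*x^4 + 2.0868*x^3 + 8.2128*x^2 + 5.1264*x - 10.368
(4) = -2.1567*p^4 - 0.0832*p^3 - 1.4781*p^2 + 0.8344*p - 0.0912
(5) = -w^3 + 19*w^2 - 2*w - 24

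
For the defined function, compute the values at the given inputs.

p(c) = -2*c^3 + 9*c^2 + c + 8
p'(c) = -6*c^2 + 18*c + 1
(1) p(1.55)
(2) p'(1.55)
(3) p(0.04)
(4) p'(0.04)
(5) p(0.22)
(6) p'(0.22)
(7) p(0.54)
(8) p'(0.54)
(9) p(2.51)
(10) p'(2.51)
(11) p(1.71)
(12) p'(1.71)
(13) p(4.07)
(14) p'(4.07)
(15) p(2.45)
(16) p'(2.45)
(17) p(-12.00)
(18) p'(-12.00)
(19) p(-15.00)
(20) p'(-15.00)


(1) = 23.72
(2) = 14.48
(3) = 8.05
(4) = 1.71
(5) = 8.63
(6) = 4.67
(7) = 10.85
(8) = 8.97
(9) = 35.58
(10) = 8.38
(11) = 26.03
(12) = 14.24
(13) = 26.32
(14) = -25.13
(15) = 35.06
(16) = 9.08
(17) = 4748.00
(18) = -1079.00
(19) = 8768.00
(20) = -1619.00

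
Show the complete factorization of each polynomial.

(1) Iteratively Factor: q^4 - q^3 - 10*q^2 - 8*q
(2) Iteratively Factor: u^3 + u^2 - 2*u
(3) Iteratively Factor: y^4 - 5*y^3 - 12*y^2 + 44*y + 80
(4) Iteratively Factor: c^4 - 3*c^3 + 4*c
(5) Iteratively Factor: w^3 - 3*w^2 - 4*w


(1) = (q + 2)*(q^3 - 3*q^2 - 4*q) = q*(q + 2)*(q^2 - 3*q - 4) = q*(q + 1)*(q + 2)*(q - 4)
(2) = (u - 1)*(u^2 + 2*u) = (u - 1)*(u + 2)*(u)
(3) = (y + 2)*(y^3 - 7*y^2 + 2*y + 40) = (y + 2)^2*(y^2 - 9*y + 20) = (y - 4)*(y + 2)^2*(y - 5)
(4) = (c - 2)*(c^3 - c^2 - 2*c) = (c - 2)*(c + 1)*(c^2 - 2*c) = (c - 2)^2*(c + 1)*(c)
(5) = (w + 1)*(w^2 - 4*w) = (w - 4)*(w + 1)*(w)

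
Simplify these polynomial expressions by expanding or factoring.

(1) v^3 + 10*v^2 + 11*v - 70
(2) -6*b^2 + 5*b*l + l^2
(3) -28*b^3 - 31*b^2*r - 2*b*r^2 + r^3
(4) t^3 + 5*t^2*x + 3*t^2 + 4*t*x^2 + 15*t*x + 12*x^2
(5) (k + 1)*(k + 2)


(1) = (v - 2)*(v + 5)*(v + 7)
(2) = (-b + l)*(6*b + l)
(3) = (-7*b + r)*(b + r)*(4*b + r)
(4) = (t + 3)*(t + x)*(t + 4*x)
(5) = k^2 + 3*k + 2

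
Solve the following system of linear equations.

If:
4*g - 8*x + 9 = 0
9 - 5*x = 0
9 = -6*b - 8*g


Then:
b = -33/10
g = 27/20
x = 9/5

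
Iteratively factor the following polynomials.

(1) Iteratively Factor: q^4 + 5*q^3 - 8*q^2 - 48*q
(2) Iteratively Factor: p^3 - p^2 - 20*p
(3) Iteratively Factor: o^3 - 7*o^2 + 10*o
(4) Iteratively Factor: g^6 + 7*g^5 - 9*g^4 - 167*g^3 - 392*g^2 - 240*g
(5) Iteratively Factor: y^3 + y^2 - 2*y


(1) = (q - 3)*(q^3 + 8*q^2 + 16*q) = (q - 3)*(q + 4)*(q^2 + 4*q) = (q - 3)*(q + 4)^2*(q)
(2) = (p + 4)*(p^2 - 5*p) = (p - 5)*(p + 4)*(p)
(3) = (o)*(o^2 - 7*o + 10) = o*(o - 2)*(o - 5)
(4) = (g)*(g^5 + 7*g^4 - 9*g^3 - 167*g^2 - 392*g - 240) = g*(g - 5)*(g^4 + 12*g^3 + 51*g^2 + 88*g + 48) = g*(g - 5)*(g + 3)*(g^3 + 9*g^2 + 24*g + 16) = g*(g - 5)*(g + 1)*(g + 3)*(g^2 + 8*g + 16) = g*(g - 5)*(g + 1)*(g + 3)*(g + 4)*(g + 4)
(5) = (y)*(y^2 + y - 2) = y*(y - 1)*(y + 2)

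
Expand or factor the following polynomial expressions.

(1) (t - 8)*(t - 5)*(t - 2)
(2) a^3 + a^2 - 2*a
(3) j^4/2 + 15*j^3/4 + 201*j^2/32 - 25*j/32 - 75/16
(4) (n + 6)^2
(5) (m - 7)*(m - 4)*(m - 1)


(1) = t^3 - 15*t^2 + 66*t - 80
(2) = a*(a - 1)*(a + 2)
(3) = (j/2 + 1)*(j - 3/4)*(j + 5/4)*(j + 5)
(4) = n^2 + 12*n + 36
(5) = m^3 - 12*m^2 + 39*m - 28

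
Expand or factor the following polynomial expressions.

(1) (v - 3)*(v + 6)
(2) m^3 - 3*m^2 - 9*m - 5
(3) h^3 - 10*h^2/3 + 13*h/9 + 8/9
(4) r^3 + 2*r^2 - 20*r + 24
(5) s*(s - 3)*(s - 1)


(1) = v^2 + 3*v - 18
(2) = (m - 5)*(m + 1)^2
(3) = (h - 8/3)*(h - 1)*(h + 1/3)
(4) = (r - 2)^2*(r + 6)
(5) = s^3 - 4*s^2 + 3*s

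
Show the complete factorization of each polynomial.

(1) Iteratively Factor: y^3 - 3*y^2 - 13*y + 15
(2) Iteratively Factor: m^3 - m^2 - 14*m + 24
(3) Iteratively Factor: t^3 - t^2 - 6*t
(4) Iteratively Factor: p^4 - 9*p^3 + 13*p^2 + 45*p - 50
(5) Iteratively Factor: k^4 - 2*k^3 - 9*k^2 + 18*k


(1) = (y + 3)*(y^2 - 6*y + 5) = (y - 5)*(y + 3)*(y - 1)
(2) = (m + 4)*(m^2 - 5*m + 6) = (m - 2)*(m + 4)*(m - 3)
(3) = (t)*(t^2 - t - 6) = t*(t + 2)*(t - 3)
(4) = (p - 1)*(p^3 - 8*p^2 + 5*p + 50) = (p - 5)*(p - 1)*(p^2 - 3*p - 10) = (p - 5)*(p - 1)*(p + 2)*(p - 5)
(5) = (k - 3)*(k^3 + k^2 - 6*k) = k*(k - 3)*(k^2 + k - 6) = k*(k - 3)*(k + 3)*(k - 2)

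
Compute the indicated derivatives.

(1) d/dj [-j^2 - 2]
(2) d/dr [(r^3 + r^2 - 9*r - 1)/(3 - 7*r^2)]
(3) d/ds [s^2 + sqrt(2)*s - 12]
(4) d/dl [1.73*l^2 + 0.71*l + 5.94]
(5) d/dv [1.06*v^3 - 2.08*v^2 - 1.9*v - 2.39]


(1) = -2*j
(2) = (-7*r^4 - 54*r^2 - 8*r - 27)/(49*r^4 - 42*r^2 + 9)
(3) = 2*s + sqrt(2)
(4) = 3.46*l + 0.71
(5) = 3.18*v^2 - 4.16*v - 1.9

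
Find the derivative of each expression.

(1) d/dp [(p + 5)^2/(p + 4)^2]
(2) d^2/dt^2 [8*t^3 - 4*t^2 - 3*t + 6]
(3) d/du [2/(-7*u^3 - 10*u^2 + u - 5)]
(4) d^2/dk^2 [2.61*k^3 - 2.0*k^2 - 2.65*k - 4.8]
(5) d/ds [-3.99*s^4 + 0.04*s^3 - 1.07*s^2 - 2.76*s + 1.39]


(1) = -(2*p + 10)/(p + 4)^3
(2) = 48*t - 8
(3) = 2*(21*u^2 + 20*u - 1)/(7*u^3 + 10*u^2 - u + 5)^2
(4) = 15.66*k - 4.0
(5) = -15.96*s^3 + 0.12*s^2 - 2.14*s - 2.76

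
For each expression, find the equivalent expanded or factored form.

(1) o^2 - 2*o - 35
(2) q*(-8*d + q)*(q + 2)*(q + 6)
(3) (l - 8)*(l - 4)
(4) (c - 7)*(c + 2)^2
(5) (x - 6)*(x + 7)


(1) = (o - 7)*(o + 5)
(2) = -8*d*q^3 - 64*d*q^2 - 96*d*q + q^4 + 8*q^3 + 12*q^2
(3) = l^2 - 12*l + 32
(4) = c^3 - 3*c^2 - 24*c - 28
(5) = x^2 + x - 42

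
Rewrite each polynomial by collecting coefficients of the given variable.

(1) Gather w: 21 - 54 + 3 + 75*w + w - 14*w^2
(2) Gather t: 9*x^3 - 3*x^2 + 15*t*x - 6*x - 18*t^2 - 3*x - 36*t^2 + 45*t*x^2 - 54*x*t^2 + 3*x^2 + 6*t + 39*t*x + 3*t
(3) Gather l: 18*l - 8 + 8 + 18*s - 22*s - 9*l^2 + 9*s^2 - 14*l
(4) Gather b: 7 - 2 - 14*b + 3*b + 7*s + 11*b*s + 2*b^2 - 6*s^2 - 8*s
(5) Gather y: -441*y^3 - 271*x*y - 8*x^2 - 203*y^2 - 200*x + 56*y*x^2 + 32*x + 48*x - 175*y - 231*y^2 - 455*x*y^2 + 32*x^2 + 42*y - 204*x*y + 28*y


(1) = -14*w^2 + 76*w - 30
(2) = t^2*(-54*x - 54) + t*(45*x^2 + 54*x + 9) + 9*x^3 - 9*x
(3) = -9*l^2 + 4*l + 9*s^2 - 4*s
(4) = 2*b^2 + b*(11*s - 11) - 6*s^2 - s + 5
(5) = 24*x^2 - 120*x - 441*y^3 + y^2*(-455*x - 434) + y*(56*x^2 - 475*x - 105)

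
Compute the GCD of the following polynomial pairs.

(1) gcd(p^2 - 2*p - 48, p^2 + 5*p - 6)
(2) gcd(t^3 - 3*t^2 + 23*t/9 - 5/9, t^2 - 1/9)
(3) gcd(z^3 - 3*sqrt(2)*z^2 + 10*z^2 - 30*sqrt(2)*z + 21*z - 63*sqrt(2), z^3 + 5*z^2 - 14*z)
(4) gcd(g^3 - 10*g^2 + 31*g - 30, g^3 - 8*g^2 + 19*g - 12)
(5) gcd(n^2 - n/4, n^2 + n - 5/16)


(1) = gcd((p - 8)*(p + 6), (p - 1)*(p + 6)) = p + 6
(2) = t - 1/3
(3) = z + 7
(4) = gcd((g - 5)*(g - 3)*(g - 2), (g - 4)*(g - 3)*(g - 1)) = g - 3
(5) = gcd(n*(n - 1/4), (n - 1/4)*(n + 5/4)) = n - 1/4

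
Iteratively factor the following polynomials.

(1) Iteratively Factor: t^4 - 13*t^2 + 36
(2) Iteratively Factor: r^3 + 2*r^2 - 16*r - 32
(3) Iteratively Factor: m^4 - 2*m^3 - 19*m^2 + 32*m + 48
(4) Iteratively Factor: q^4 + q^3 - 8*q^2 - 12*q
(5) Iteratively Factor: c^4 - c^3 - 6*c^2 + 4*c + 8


(1) = (t + 2)*(t^3 - 2*t^2 - 9*t + 18) = (t - 2)*(t + 2)*(t^2 - 9) = (t - 2)*(t + 2)*(t + 3)*(t - 3)
(2) = (r - 4)*(r^2 + 6*r + 8) = (r - 4)*(r + 2)*(r + 4)
(3) = (m + 1)*(m^3 - 3*m^2 - 16*m + 48) = (m - 3)*(m + 1)*(m^2 - 16) = (m - 4)*(m - 3)*(m + 1)*(m + 4)
(4) = (q + 2)*(q^3 - q^2 - 6*q) = q*(q + 2)*(q^2 - q - 6) = q*(q - 3)*(q + 2)*(q + 2)
(5) = (c - 2)*(c^3 + c^2 - 4*c - 4) = (c - 2)*(c + 1)*(c^2 - 4) = (c - 2)*(c + 1)*(c + 2)*(c - 2)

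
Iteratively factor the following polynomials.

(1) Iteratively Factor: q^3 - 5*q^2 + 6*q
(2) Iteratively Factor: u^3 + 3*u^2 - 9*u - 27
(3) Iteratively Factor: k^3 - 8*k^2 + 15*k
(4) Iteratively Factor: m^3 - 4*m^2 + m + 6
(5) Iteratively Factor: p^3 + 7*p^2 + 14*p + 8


(1) = (q)*(q^2 - 5*q + 6) = q*(q - 3)*(q - 2)
(2) = (u + 3)*(u^2 - 9) = (u - 3)*(u + 3)*(u + 3)
(3) = (k - 5)*(k^2 - 3*k) = k*(k - 5)*(k - 3)
(4) = (m + 1)*(m^2 - 5*m + 6) = (m - 3)*(m + 1)*(m - 2)
(5) = (p + 4)*(p^2 + 3*p + 2) = (p + 2)*(p + 4)*(p + 1)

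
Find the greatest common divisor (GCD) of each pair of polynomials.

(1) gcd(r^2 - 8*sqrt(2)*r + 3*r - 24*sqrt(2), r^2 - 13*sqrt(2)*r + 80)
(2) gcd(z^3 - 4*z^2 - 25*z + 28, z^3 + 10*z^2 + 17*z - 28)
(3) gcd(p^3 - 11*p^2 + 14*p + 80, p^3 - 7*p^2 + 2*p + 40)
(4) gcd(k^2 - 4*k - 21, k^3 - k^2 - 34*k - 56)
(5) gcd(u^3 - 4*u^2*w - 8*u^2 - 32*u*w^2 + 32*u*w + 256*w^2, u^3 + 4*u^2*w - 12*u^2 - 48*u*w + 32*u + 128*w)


(1) = gcd((r + 3)*(r - 8*sqrt(2)), (r - 8*sqrt(2))*(r - 5*sqrt(2))) = r - 8*sqrt(2)
(2) = z^2 + 3*z - 4
(3) = gcd((p - 8)*(p - 5)*(p + 2), (p - 5)*(p - 4)*(p + 2)) = p^2 - 3*p - 10
(4) = k - 7
(5) = gcd((u - 8)*(u - 8*w)*(u + 4*w), (u - 8)*(u - 4)*(u + 4*w)) = u^2 + 4*u*w - 8*u - 32*w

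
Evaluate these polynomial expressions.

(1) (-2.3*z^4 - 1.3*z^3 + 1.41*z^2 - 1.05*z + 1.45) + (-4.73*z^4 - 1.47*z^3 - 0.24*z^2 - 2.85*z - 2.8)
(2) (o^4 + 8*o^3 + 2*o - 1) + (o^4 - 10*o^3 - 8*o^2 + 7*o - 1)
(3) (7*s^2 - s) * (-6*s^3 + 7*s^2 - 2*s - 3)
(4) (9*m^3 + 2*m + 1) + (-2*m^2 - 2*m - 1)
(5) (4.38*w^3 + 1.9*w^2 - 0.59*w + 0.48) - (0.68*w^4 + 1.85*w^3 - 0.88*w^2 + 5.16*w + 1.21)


(1) = -7.03*z^4 - 2.77*z^3 + 1.17*z^2 - 3.9*z - 1.35
(2) = 2*o^4 - 2*o^3 - 8*o^2 + 9*o - 2
(3) = -42*s^5 + 55*s^4 - 21*s^3 - 19*s^2 + 3*s
(4) = 9*m^3 - 2*m^2
(5) = -0.68*w^4 + 2.53*w^3 + 2.78*w^2 - 5.75*w - 0.73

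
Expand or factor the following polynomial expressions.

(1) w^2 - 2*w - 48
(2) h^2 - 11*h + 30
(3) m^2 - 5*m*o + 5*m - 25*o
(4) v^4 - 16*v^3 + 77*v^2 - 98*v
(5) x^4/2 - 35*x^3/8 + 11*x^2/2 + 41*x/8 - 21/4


(1) = (w - 8)*(w + 6)
(2) = (h - 6)*(h - 5)
(3) = (m + 5)*(m - 5*o)
(4) = v*(v - 7)^2*(v - 2)
(5) = (x/2 + 1/2)*(x - 7)*(x - 2)*(x - 3/4)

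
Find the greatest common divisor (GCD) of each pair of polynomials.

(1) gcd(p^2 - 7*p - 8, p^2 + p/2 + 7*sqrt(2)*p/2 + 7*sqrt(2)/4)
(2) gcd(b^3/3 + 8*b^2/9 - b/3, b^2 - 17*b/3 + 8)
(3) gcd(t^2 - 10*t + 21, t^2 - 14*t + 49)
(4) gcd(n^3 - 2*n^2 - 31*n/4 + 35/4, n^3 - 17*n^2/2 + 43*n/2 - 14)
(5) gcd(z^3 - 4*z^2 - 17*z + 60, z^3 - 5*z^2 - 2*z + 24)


(1) = 1
(2) = gcd(b*(b/3 + 1)*(b - 1/3), (b - 3)*(b - 8/3)) = 1
(3) = gcd((t - 7)*(t - 3), (t - 7)^2) = t - 7
(4) = n^2 - 9*n/2 + 7/2
(5) = z - 3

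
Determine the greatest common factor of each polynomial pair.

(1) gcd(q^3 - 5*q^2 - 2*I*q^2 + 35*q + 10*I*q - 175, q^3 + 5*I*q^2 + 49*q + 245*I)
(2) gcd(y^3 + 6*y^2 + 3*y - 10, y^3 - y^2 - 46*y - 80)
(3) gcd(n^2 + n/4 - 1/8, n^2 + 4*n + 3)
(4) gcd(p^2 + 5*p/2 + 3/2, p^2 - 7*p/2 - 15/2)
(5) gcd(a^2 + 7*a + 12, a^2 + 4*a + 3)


(1) = q^2 - 2*I*q + 35
(2) = gcd((y - 1)*(y + 2)*(y + 5), (y - 8)*(y + 2)*(y + 5)) = y^2 + 7*y + 10
(3) = gcd((n - 1/4)*(n + 1/2), (n + 1)*(n + 3)) = 1
(4) = p + 3/2
(5) = a + 3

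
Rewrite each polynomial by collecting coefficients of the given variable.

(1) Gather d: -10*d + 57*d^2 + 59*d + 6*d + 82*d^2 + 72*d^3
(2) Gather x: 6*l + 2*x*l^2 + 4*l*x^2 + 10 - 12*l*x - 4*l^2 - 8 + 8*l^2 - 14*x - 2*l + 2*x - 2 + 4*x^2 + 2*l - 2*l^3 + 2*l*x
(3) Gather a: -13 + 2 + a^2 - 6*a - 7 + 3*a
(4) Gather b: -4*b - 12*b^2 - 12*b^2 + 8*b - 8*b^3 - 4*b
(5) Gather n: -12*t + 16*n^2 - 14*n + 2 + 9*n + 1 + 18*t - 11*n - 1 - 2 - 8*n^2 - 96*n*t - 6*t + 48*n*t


(1) = 72*d^3 + 139*d^2 + 55*d
(2) = -2*l^3 + 4*l^2 + 6*l + x^2*(4*l + 4) + x*(2*l^2 - 10*l - 12)
(3) = a^2 - 3*a - 18
(4) = -8*b^3 - 24*b^2
(5) = 8*n^2 + n*(-48*t - 16)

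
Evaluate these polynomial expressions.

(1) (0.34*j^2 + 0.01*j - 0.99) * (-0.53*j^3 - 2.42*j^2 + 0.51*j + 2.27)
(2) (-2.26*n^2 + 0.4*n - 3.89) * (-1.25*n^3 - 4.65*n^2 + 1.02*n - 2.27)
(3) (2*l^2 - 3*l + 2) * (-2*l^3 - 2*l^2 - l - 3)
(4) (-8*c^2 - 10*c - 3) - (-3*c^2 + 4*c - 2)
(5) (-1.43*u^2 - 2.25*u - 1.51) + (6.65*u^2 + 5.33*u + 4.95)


(1) = -0.1802*j^5 - 0.8281*j^4 + 0.6739*j^3 + 3.1727*j^2 - 0.4822*j - 2.2473
(2) = 2.825*n^5 + 10.009*n^4 + 0.6973*n^3 + 23.6267*n^2 - 4.8758*n + 8.8303
(3) = -4*l^5 + 2*l^4 - 7*l^2 + 7*l - 6
(4) = -5*c^2 - 14*c - 1
(5) = 5.22*u^2 + 3.08*u + 3.44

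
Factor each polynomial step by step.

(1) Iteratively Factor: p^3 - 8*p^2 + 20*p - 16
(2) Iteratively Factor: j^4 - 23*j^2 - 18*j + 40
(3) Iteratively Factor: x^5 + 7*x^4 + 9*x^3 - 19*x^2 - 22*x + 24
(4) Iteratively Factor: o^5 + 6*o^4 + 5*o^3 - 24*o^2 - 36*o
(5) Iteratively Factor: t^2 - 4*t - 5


(1) = (p - 2)*(p^2 - 6*p + 8) = (p - 4)*(p - 2)*(p - 2)
(2) = (j + 2)*(j^3 - 2*j^2 - 19*j + 20) = (j - 1)*(j + 2)*(j^2 - j - 20) = (j - 5)*(j - 1)*(j + 2)*(j + 4)
(3) = (x + 4)*(x^4 + 3*x^3 - 3*x^2 - 7*x + 6) = (x + 3)*(x + 4)*(x^3 - 3*x + 2) = (x - 1)*(x + 3)*(x + 4)*(x^2 + x - 2) = (x - 1)^2*(x + 3)*(x + 4)*(x + 2)
(4) = (o)*(o^4 + 6*o^3 + 5*o^2 - 24*o - 36) = o*(o + 3)*(o^3 + 3*o^2 - 4*o - 12) = o*(o - 2)*(o + 3)*(o^2 + 5*o + 6) = o*(o - 2)*(o + 2)*(o + 3)*(o + 3)
(5) = (t + 1)*(t - 5)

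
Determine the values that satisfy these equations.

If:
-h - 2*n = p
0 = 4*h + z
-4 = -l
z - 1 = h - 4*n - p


Then:
h = -z/4
l = 4
n = 1/2 - 3*z/4
p = 7*z/4 - 1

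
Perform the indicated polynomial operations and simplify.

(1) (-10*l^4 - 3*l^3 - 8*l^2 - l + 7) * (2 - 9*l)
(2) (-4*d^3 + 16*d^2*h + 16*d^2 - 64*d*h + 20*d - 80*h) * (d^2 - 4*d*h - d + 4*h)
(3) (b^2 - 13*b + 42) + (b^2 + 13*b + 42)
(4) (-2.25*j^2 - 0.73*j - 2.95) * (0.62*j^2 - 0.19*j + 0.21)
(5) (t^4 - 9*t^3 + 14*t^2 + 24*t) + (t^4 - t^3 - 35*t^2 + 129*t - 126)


(1) = 90*l^5 + 7*l^4 + 66*l^3 - 7*l^2 - 65*l + 14
(2) = -4*d^5 + 32*d^4*h + 20*d^4 - 64*d^3*h^2 - 160*d^3*h + 4*d^3 + 320*d^2*h^2 - 32*d^2*h - 20*d^2 + 64*d*h^2 + 160*d*h - 320*h^2
(3) = 2*b^2 + 84
(4) = -1.395*j^4 - 0.0251*j^3 - 2.1628*j^2 + 0.4072*j - 0.6195
(5) = 2*t^4 - 10*t^3 - 21*t^2 + 153*t - 126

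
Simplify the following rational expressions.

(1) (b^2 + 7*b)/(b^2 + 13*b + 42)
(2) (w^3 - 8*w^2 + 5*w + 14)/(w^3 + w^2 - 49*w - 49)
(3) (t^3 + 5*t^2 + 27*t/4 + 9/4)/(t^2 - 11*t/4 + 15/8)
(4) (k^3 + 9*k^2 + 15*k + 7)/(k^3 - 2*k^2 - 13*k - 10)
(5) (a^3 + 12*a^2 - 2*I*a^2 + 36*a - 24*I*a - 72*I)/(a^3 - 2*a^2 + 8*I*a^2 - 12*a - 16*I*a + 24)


(1) = b/(b + 6)
(2) = (w - 2)/(w + 7)
(3) = (8*t^3 + 40*t^2 + 54*t + 18)/(8*t^2 - 22*t + 15)
(4) = (k^2 + 8*k + 7)/(k^2 - 3*k - 10)
(5) = (a^3 + a^2*(12 - 2*I) + a*(36 - 24*I) - 72*I)/(a^3 + a^2*(-2 + 8*I) + a*(-12 - 16*I) + 24)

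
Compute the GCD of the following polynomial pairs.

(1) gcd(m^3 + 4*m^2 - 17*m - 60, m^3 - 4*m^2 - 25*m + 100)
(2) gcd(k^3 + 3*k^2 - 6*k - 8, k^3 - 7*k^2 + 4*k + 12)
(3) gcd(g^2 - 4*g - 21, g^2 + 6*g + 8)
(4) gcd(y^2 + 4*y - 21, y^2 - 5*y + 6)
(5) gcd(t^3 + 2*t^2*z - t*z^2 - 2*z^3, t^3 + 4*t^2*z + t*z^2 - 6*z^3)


(1) = gcd((m - 4)*(m + 3)*(m + 5), (m - 5)*(m - 4)*(m + 5)) = m^2 + m - 20
(2) = gcd((k - 2)*(k + 1)*(k + 4), (k - 6)*(k - 2)*(k + 1)) = k^2 - k - 2
(3) = 1
(4) = y - 3
(5) = gcd((t - z)*(t + z)*(t + 2*z), (t - z)*(t + 2*z)*(t + 3*z)) = -t^2 - t*z + 2*z^2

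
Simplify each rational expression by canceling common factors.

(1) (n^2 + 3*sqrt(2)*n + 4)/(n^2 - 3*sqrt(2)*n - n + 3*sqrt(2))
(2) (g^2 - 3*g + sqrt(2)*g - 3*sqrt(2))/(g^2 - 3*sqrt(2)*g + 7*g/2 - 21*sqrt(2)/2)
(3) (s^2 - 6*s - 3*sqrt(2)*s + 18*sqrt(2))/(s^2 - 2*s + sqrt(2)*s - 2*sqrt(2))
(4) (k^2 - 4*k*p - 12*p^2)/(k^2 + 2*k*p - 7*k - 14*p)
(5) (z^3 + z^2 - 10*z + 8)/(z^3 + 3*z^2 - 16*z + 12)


(1) = (n^2 + 3*sqrt(2)*n + 4)/(n^2 + n*(-3*sqrt(2) - 1) + 3*sqrt(2))
(2) = (2*g^2 + g*(-6 + 2*sqrt(2)) - 6*sqrt(2))/(2*g^2 + g*(7 - 6*sqrt(2)) - 21*sqrt(2))
(3) = (s^2 + s*(-6 - 3*sqrt(2)) + 18*sqrt(2))/(s^2 + s*(-2 + sqrt(2)) - 2*sqrt(2))
(4) = (k - 6*p)/(k - 7)
(5) = (z + 4)/(z + 6)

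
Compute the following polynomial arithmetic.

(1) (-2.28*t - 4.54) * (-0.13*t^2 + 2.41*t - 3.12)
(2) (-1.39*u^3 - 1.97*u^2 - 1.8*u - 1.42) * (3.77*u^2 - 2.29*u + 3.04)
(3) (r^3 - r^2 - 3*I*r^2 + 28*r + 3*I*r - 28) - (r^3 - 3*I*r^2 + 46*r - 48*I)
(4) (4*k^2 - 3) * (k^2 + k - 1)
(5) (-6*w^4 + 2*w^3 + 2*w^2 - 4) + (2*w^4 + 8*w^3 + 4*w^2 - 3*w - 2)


(1) = 0.2964*t^3 - 4.9046*t^2 - 3.8278*t + 14.1648
(2) = -5.2403*u^5 - 4.2438*u^4 - 6.5003*u^3 - 7.2202*u^2 - 2.2202*u - 4.3168
(3) = -r^2 - 18*r + 3*I*r - 28 + 48*I
(4) = 4*k^4 + 4*k^3 - 7*k^2 - 3*k + 3
(5) = -4*w^4 + 10*w^3 + 6*w^2 - 3*w - 6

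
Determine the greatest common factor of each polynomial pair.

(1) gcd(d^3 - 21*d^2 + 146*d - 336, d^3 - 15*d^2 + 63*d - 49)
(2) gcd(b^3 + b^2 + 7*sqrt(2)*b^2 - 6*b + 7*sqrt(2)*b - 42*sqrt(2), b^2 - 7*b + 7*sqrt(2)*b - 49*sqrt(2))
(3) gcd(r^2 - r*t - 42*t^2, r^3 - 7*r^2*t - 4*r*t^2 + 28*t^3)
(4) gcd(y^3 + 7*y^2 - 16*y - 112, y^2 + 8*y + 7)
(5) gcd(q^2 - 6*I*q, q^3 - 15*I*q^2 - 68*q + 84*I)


(1) = gcd((d - 8)*(d - 7)*(d - 6), (d - 7)^2*(d - 1)) = d - 7
(2) = b + 7*sqrt(2)
(3) = gcd((r - 7*t)*(r + 6*t), (r - 7*t)*(r - 2*t)*(r + 2*t)) = r - 7*t
(4) = gcd((y - 4)*(y + 4)*(y + 7), (y + 1)*(y + 7)) = y + 7
(5) = gcd(q*(q - 6*I), (q - 7*I)*(q - 6*I)*(q - 2*I)) = q - 6*I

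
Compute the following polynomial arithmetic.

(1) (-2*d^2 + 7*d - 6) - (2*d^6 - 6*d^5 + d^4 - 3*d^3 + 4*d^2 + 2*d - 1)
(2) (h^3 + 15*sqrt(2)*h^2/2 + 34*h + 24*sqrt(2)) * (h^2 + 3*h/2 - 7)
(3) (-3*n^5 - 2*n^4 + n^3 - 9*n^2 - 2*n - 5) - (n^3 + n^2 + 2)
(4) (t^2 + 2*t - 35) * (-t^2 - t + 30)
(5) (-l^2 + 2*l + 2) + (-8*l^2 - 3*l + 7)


(1) = -2*d^6 + 6*d^5 - d^4 + 3*d^3 - 6*d^2 + 5*d - 5
(2) = h^5 + 3*h^4/2 + 15*sqrt(2)*h^4/2 + 45*sqrt(2)*h^3/4 + 27*h^3 - 57*sqrt(2)*h^2/2 + 51*h^2 - 238*h + 36*sqrt(2)*h - 168*sqrt(2)
(3) = -3*n^5 - 2*n^4 - 10*n^2 - 2*n - 7
(4) = -t^4 - 3*t^3 + 63*t^2 + 95*t - 1050
(5) = -9*l^2 - l + 9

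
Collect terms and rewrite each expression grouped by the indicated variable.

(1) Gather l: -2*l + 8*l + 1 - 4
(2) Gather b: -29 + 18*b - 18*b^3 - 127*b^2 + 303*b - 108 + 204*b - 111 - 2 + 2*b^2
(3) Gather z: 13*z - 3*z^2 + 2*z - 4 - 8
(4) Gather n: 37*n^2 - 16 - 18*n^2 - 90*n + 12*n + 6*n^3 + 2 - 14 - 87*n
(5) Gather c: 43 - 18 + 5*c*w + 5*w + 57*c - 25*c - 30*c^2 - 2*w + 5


(1) = 6*l - 3
(2) = -18*b^3 - 125*b^2 + 525*b - 250
(3) = -3*z^2 + 15*z - 12
(4) = 6*n^3 + 19*n^2 - 165*n - 28
(5) = -30*c^2 + c*(5*w + 32) + 3*w + 30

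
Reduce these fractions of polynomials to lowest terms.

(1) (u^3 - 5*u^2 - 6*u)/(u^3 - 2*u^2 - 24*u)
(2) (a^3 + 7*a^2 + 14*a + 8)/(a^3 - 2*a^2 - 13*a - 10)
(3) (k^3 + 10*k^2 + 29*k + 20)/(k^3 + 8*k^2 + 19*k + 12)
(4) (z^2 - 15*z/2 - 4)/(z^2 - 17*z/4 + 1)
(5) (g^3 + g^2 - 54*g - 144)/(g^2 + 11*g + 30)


(1) = (u + 1)/(u + 4)
(2) = (a + 4)/(a - 5)
(3) = (k + 5)/(k + 3)
(4) = (4*z^2 - 30*z - 16)/(4*z^2 - 17*z + 4)
(5) = (g^2 - 5*g - 24)/(g + 5)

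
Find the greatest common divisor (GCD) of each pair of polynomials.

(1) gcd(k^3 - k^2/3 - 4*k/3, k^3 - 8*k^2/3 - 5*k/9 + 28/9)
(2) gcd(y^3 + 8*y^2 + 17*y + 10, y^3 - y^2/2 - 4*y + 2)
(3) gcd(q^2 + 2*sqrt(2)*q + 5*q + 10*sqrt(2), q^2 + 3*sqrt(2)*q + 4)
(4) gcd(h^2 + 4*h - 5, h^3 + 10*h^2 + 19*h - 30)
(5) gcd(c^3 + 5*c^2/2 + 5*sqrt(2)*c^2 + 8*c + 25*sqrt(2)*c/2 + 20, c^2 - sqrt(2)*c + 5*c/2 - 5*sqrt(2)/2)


(1) = gcd(k*(k - 4/3)*(k + 1), (k - 7/3)*(k - 4/3)*(k + 1)) = k^2 - k/3 - 4/3
(2) = gcd((y + 1)*(y + 2)*(y + 5), (y - 2)*(y - 1/2)*(y + 2)) = y + 2
(3) = gcd((q + 5)*(q + 2*sqrt(2)), (q + sqrt(2))*(q + 2*sqrt(2))) = q + 2*sqrt(2)
(4) = gcd((h - 1)*(h + 5), (h - 1)*(h + 5)*(h + 6)) = h^2 + 4*h - 5
(5) = c + 5/2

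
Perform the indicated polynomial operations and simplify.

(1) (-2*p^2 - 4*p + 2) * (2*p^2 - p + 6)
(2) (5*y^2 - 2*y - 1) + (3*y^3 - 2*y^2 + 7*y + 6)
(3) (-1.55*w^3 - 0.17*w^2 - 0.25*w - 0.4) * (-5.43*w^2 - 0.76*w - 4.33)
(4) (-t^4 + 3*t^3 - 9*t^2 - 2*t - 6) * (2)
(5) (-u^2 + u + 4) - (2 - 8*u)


(1) = -4*p^4 - 6*p^3 - 4*p^2 - 26*p + 12
(2) = 3*y^3 + 3*y^2 + 5*y + 5
(3) = 8.4165*w^5 + 2.1011*w^4 + 8.1982*w^3 + 3.0981*w^2 + 1.3865*w + 1.732
(4) = -2*t^4 + 6*t^3 - 18*t^2 - 4*t - 12
(5) = -u^2 + 9*u + 2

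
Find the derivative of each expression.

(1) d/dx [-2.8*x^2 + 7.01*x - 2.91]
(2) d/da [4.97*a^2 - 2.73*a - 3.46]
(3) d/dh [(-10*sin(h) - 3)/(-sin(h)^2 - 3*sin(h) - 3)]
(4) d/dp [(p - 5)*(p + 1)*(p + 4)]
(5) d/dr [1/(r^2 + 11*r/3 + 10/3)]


(1) = 7.01 - 5.6*x
(2) = 9.94*a - 2.73
(3) = (-10*sin(h)^2 - 6*sin(h) + 21)*cos(h)/(sin(h)^2 + 3*sin(h) + 3)^2
(4) = 3*p^2 - 21
(5) = 3*(-6*r - 11)/(3*r^2 + 11*r + 10)^2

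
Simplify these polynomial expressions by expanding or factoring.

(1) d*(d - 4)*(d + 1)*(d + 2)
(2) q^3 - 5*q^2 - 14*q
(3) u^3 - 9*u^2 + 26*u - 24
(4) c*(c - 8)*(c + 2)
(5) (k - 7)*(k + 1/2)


(1) = d^4 - d^3 - 10*d^2 - 8*d
(2) = q*(q - 7)*(q + 2)
(3) = (u - 4)*(u - 3)*(u - 2)
(4) = c^3 - 6*c^2 - 16*c
(5) = k^2 - 13*k/2 - 7/2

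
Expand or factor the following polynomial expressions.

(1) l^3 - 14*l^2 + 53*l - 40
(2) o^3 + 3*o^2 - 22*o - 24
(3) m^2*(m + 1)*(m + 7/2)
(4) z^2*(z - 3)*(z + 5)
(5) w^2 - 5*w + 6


(1) = (l - 8)*(l - 5)*(l - 1)
(2) = (o - 4)*(o + 1)*(o + 6)
(3) = m^4 + 9*m^3/2 + 7*m^2/2
(4) = z^4 + 2*z^3 - 15*z^2
(5) = (w - 3)*(w - 2)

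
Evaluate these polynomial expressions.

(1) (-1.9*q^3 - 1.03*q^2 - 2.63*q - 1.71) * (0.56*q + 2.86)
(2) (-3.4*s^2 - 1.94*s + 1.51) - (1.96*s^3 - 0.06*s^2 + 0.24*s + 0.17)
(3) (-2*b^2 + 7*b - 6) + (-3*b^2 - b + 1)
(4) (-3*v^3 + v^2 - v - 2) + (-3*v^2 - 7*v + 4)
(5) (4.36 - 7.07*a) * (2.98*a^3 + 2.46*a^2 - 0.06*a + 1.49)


(1) = -1.064*q^4 - 6.0108*q^3 - 4.4186*q^2 - 8.4794*q - 4.8906
(2) = -1.96*s^3 - 3.34*s^2 - 2.18*s + 1.34
(3) = -5*b^2 + 6*b - 5
(4) = -3*v^3 - 2*v^2 - 8*v + 2
(5) = -21.0686*a^4 - 4.3994*a^3 + 11.1498*a^2 - 10.7959*a + 6.4964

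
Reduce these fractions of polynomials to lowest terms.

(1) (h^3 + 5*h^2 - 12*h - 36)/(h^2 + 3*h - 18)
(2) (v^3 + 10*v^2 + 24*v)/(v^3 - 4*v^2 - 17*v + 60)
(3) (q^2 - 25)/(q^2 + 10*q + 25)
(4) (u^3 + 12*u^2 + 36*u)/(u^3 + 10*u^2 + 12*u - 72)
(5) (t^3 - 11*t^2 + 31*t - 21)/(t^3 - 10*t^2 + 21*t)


(1) = h + 2
(2) = (v^2 + 6*v)/(v^2 - 8*v + 15)
(3) = (q - 5)/(q + 5)
(4) = u/(u - 2)
(5) = (t - 1)/t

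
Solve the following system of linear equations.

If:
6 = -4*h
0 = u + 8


Then:
h = -3/2
u = -8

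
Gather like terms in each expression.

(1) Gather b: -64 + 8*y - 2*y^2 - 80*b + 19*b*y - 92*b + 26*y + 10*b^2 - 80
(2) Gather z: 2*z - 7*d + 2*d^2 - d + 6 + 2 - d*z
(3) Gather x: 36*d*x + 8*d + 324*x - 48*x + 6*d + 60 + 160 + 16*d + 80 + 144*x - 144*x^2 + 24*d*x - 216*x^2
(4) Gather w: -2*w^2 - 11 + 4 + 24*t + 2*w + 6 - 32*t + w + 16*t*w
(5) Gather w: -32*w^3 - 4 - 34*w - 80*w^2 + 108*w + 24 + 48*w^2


(1) = 10*b^2 + b*(19*y - 172) - 2*y^2 + 34*y - 144
(2) = 2*d^2 - 8*d + z*(2 - d) + 8
(3) = 30*d - 360*x^2 + x*(60*d + 420) + 300
(4) = -8*t - 2*w^2 + w*(16*t + 3) - 1
(5) = -32*w^3 - 32*w^2 + 74*w + 20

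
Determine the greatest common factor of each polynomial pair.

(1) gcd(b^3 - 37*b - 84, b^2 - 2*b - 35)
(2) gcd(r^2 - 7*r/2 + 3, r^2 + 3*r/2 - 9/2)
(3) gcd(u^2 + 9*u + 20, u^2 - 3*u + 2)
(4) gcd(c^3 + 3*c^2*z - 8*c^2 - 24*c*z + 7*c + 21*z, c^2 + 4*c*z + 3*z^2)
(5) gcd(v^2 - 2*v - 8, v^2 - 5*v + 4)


(1) = gcd((b - 7)*(b + 3)*(b + 4), (b - 7)*(b + 5)) = b - 7
(2) = r - 3/2
(3) = gcd((u + 4)*(u + 5), (u - 2)*(u - 1)) = 1
(4) = c + 3*z
(5) = gcd((v - 4)*(v + 2), (v - 4)*(v - 1)) = v - 4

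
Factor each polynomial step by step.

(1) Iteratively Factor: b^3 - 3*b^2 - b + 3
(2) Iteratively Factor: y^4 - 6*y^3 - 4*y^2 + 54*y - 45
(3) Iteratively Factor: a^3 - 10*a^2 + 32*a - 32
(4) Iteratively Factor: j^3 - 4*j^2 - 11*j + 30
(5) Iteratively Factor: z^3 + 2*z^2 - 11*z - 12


(1) = (b - 3)*(b^2 - 1) = (b - 3)*(b - 1)*(b + 1)
(2) = (y + 3)*(y^3 - 9*y^2 + 23*y - 15) = (y - 5)*(y + 3)*(y^2 - 4*y + 3) = (y - 5)*(y - 3)*(y + 3)*(y - 1)
(3) = (a - 4)*(a^2 - 6*a + 8) = (a - 4)^2*(a - 2)
(4) = (j - 2)*(j^2 - 2*j - 15) = (j - 2)*(j + 3)*(j - 5)
(5) = (z + 1)*(z^2 + z - 12) = (z - 3)*(z + 1)*(z + 4)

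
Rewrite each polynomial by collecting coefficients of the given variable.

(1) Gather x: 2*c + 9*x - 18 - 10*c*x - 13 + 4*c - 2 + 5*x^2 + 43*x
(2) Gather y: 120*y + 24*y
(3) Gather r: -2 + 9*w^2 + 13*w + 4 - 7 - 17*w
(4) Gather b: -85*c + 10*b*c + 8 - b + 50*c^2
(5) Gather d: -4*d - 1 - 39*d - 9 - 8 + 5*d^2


(1) = 6*c + 5*x^2 + x*(52 - 10*c) - 33
(2) = 144*y
(3) = 9*w^2 - 4*w - 5
(4) = b*(10*c - 1) + 50*c^2 - 85*c + 8
(5) = 5*d^2 - 43*d - 18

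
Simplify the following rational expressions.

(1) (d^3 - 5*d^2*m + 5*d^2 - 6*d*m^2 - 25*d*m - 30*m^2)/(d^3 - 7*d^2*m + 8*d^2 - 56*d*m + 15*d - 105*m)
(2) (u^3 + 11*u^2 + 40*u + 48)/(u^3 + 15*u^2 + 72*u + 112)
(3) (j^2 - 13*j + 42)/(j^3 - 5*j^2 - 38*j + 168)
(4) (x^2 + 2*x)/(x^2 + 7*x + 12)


(1) = (d^2 - 5*d*m - 6*m^2)/(d^2 - 7*d*m + 3*d - 21*m)
(2) = (u + 3)/(u + 7)
(3) = (j - 6)/(j^2 + 2*j - 24)
(4) = (x^2 + 2*x)/(x^2 + 7*x + 12)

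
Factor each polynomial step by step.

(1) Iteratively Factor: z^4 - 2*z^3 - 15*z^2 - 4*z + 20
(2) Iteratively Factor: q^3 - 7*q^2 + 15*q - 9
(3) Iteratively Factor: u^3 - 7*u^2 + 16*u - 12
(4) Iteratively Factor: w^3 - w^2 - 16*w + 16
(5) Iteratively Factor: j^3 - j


(1) = (z - 1)*(z^3 - z^2 - 16*z - 20) = (z - 1)*(z + 2)*(z^2 - 3*z - 10) = (z - 5)*(z - 1)*(z + 2)*(z + 2)
(2) = (q - 3)*(q^2 - 4*q + 3) = (q - 3)^2*(q - 1)
(3) = (u - 2)*(u^2 - 5*u + 6) = (u - 3)*(u - 2)*(u - 2)
(4) = (w + 4)*(w^2 - 5*w + 4) = (w - 4)*(w + 4)*(w - 1)
(5) = (j - 1)*(j^2 + j) = (j - 1)*(j + 1)*(j)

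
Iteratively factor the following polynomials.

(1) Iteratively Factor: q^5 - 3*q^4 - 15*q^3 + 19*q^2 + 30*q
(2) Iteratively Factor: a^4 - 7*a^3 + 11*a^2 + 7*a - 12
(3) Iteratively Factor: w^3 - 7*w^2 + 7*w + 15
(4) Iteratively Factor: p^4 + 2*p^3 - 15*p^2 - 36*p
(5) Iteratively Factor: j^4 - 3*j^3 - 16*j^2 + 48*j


(1) = (q - 2)*(q^4 - q^3 - 17*q^2 - 15*q) = (q - 5)*(q - 2)*(q^3 + 4*q^2 + 3*q) = (q - 5)*(q - 2)*(q + 1)*(q^2 + 3*q) = q*(q - 5)*(q - 2)*(q + 1)*(q + 3)
(2) = (a - 4)*(a^3 - 3*a^2 - a + 3) = (a - 4)*(a - 3)*(a^2 - 1) = (a - 4)*(a - 3)*(a - 1)*(a + 1)
(3) = (w - 5)*(w^2 - 2*w - 3) = (w - 5)*(w - 3)*(w + 1)
(4) = (p + 3)*(p^3 - p^2 - 12*p) = p*(p + 3)*(p^2 - p - 12) = p*(p + 3)^2*(p - 4)
(5) = (j - 4)*(j^3 + j^2 - 12*j) = (j - 4)*(j + 4)*(j^2 - 3*j) = (j - 4)*(j - 3)*(j + 4)*(j)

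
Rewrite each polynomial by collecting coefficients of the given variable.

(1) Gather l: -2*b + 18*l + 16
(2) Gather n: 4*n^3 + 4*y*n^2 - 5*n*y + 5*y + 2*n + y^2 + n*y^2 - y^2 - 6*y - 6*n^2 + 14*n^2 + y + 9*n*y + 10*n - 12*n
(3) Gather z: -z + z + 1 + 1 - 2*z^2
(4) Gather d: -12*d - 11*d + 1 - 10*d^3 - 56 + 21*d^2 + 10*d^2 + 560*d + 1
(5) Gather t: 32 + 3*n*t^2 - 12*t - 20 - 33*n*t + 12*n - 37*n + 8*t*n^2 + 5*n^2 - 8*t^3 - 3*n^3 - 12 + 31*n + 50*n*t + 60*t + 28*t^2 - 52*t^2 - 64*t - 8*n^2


(1) = -2*b + 18*l + 16
(2) = 4*n^3 + n^2*(4*y + 8) + n*(y^2 + 4*y)
(3) = 2 - 2*z^2
(4) = -10*d^3 + 31*d^2 + 537*d - 54
(5) = -3*n^3 - 3*n^2 + 6*n - 8*t^3 + t^2*(3*n - 24) + t*(8*n^2 + 17*n - 16)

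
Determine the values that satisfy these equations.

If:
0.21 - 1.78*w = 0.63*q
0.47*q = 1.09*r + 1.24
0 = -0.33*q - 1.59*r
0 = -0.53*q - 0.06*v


Then:
q = 1.78
r = -0.37
v = -15.73
w = -0.51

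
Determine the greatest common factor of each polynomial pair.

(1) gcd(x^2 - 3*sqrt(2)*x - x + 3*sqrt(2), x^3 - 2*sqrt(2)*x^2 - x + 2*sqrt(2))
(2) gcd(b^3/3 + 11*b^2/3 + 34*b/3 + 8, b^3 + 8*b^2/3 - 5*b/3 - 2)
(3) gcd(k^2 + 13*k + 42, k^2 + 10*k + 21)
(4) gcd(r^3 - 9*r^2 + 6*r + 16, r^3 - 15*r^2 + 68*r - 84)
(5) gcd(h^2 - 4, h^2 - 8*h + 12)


(1) = x - 1
(2) = gcd((b/3 + 1/3)*(b + 4)*(b + 6), (b - 1)*(b + 2/3)*(b + 3)) = 1
(3) = gcd((k + 6)*(k + 7), (k + 3)*(k + 7)) = k + 7
(4) = gcd((r - 8)*(r - 2)*(r + 1), (r - 7)*(r - 6)*(r - 2)) = r - 2
(5) = h - 2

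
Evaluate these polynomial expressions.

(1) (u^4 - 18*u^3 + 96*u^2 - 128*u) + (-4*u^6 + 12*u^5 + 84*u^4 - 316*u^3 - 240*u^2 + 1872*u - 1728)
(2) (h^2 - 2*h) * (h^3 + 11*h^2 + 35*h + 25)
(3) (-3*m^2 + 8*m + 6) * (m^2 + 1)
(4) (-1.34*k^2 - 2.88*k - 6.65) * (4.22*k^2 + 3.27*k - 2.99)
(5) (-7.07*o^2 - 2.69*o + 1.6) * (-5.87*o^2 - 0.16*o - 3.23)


(1) = -4*u^6 + 12*u^5 + 85*u^4 - 334*u^3 - 144*u^2 + 1744*u - 1728
(2) = h^5 + 9*h^4 + 13*h^3 - 45*h^2 - 50*h
(3) = -3*m^4 + 8*m^3 + 3*m^2 + 8*m + 6
(4) = -5.6548*k^4 - 16.5354*k^3 - 33.474*k^2 - 13.1343*k + 19.8835
(5) = 41.5009*o^4 + 16.9215*o^3 + 13.8745*o^2 + 8.4327*o - 5.168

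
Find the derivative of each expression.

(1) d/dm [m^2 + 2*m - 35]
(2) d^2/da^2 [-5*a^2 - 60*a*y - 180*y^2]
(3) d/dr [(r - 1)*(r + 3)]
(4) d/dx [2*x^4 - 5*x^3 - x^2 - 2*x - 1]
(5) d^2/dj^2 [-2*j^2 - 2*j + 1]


(1) = 2*m + 2
(2) = -10
(3) = 2*r + 2
(4) = 8*x^3 - 15*x^2 - 2*x - 2
(5) = -4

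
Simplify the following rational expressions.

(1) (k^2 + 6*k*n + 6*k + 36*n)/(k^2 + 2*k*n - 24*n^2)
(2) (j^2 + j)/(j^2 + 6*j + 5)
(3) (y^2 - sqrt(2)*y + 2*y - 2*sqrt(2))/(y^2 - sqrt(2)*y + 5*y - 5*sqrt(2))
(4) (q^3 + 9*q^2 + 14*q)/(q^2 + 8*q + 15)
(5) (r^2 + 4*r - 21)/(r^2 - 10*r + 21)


(1) = (k + 6)/(k - 4*n)
(2) = j/(j + 5)
(3) = (y + 2)/(y + 5)
(4) = (q^3 + 9*q^2 + 14*q)/(q^2 + 8*q + 15)
(5) = (r + 7)/(r - 7)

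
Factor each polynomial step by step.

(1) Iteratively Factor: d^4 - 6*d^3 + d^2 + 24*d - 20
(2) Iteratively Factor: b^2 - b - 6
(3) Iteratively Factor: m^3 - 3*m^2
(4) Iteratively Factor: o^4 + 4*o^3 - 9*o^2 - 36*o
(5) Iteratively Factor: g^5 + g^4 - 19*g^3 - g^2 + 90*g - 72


(1) = (d - 5)*(d^3 - d^2 - 4*d + 4) = (d - 5)*(d + 2)*(d^2 - 3*d + 2) = (d - 5)*(d - 2)*(d + 2)*(d - 1)
(2) = (b + 2)*(b - 3)
(3) = (m - 3)*(m^2) = m*(m - 3)*(m)
(4) = (o + 4)*(o^3 - 9*o) = o*(o + 4)*(o^2 - 9) = o*(o + 3)*(o + 4)*(o - 3)
(5) = (g - 3)*(g^4 + 4*g^3 - 7*g^2 - 22*g + 24) = (g - 3)*(g - 1)*(g^3 + 5*g^2 - 2*g - 24) = (g - 3)*(g - 1)*(g + 4)*(g^2 + g - 6) = (g - 3)*(g - 1)*(g + 3)*(g + 4)*(g - 2)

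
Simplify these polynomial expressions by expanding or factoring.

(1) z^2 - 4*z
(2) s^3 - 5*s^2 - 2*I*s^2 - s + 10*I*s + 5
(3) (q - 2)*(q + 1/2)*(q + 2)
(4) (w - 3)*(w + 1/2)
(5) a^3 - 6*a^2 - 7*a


(1) = z*(z - 4)
(2) = (s - 5)*(s - I)^2
(3) = q^3 + q^2/2 - 4*q - 2
(4) = w^2 - 5*w/2 - 3/2
(5) = a*(a - 7)*(a + 1)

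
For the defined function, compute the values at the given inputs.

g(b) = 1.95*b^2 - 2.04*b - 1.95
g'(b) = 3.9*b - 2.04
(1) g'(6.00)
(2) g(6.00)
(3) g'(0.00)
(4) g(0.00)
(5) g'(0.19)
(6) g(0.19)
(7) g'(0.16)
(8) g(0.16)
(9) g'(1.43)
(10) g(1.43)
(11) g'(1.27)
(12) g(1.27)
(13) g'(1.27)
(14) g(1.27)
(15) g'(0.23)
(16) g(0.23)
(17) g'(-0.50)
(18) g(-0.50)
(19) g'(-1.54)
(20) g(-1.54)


(1) = 21.36
(2) = 56.01
(3) = -2.04
(4) = -1.95
(5) = -1.30
(6) = -2.27
(7) = -1.42
(8) = -2.23
(9) = 3.54
(10) = -0.88
(11) = 2.91
(12) = -1.40
(13) = 2.91
(14) = -1.40
(15) = -1.14
(16) = -2.32
(17) = -3.99
(18) = -0.44
(19) = -8.05
(20) = 5.82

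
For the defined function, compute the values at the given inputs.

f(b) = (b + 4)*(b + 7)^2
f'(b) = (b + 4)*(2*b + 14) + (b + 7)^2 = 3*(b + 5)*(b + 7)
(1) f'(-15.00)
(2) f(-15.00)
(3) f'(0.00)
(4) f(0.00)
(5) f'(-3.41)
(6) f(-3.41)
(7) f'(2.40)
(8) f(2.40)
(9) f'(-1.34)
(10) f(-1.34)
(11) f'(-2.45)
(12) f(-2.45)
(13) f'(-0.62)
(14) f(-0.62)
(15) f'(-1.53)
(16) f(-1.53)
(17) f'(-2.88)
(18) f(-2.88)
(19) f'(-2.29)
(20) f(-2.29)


(1) = 240.00
(2) = -704.00
(3) = 105.00
(4) = 196.00
(5) = 17.12
(6) = 7.60
(7) = 208.68
(8) = 565.50
(9) = 62.15
(10) = 85.21
(11) = 34.81
(12) = 32.09
(13) = 83.83
(14) = 137.58
(15) = 56.94
(16) = 73.90
(17) = 26.20
(18) = 19.01
(19) = 38.29
(20) = 37.93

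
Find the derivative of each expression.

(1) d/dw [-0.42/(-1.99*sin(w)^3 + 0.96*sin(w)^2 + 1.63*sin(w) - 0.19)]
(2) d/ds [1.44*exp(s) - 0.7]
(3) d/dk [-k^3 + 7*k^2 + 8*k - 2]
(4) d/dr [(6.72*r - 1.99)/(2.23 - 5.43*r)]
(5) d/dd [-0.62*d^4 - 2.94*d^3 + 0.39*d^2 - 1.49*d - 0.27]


(1) = (-2.5074*sin(w)^2 + 0.8064*sin(w) + 0.6846)*cos(w)/(1.99*sin(w)^3 - 0.96*sin(w)^2 - 1.63*sin(w) + 0.19)^2
(2) = 1.44*exp(s)
(3) = -3*k^2 + 14*k + 8
(4) = (22.696857*r - 9.321177)/(5.43*r - 2.23)^3
(5) = -2.48*d^3 - 8.82*d^2 + 0.78*d - 1.49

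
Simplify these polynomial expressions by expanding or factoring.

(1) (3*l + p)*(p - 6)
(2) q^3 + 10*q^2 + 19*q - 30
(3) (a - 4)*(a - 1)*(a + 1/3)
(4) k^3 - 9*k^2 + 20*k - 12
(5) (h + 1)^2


(1) = 3*l*p - 18*l + p^2 - 6*p
(2) = (q - 1)*(q + 5)*(q + 6)
(3) = a^3 - 14*a^2/3 + 7*a/3 + 4/3
(4) = (k - 6)*(k - 2)*(k - 1)
(5) = h^2 + 2*h + 1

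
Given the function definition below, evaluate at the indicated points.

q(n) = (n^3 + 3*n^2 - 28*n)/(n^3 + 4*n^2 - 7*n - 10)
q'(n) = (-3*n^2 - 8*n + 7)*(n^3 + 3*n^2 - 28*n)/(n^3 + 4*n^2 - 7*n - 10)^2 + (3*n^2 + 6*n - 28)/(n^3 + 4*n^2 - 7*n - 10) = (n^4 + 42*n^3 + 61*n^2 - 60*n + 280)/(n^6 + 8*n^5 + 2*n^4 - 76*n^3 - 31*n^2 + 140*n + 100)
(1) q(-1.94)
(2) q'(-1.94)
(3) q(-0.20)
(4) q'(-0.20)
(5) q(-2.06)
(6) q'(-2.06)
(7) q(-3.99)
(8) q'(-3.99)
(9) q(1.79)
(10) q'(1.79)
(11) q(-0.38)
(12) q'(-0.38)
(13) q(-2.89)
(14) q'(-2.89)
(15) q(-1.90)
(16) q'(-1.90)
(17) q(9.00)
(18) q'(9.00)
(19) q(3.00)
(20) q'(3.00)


(1) = 5.15
(2) = 2.60
(3) = -0.68
(4) = 4.12
(5) = 4.87
(6) = 1.96
(7) = 5.30
(8) = -2.82
(9) = 8.74
(10) = 39.12
(11) = -1.62
(12) = 6.66
(13) = 4.20
(14) = 0.05
(15) = 5.25
(16) = 2.86
(17) = 0.73
(18) = 0.04
(19) = -0.94
(20) = 1.82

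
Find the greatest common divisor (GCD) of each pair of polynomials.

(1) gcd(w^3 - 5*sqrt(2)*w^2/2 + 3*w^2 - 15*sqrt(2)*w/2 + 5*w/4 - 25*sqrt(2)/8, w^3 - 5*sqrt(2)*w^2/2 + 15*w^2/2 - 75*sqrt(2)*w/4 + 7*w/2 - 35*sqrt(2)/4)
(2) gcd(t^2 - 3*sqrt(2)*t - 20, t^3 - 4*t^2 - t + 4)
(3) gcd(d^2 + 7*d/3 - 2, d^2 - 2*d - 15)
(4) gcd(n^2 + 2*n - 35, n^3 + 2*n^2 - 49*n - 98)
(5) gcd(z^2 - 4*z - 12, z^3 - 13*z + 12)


(1) = gcd((w + 1/2)*(w + 5/2)*(w - 5*sqrt(2)/2), (w + 1/2)*(w + 7)*(w - 5*sqrt(2)/2)) = w^2 + w*(1/2 - 5*sqrt(2)/2) - 5*sqrt(2)/4
(2) = 1
(3) = gcd((d - 2/3)*(d + 3), (d - 5)*(d + 3)) = d + 3
(4) = n + 7
(5) = 1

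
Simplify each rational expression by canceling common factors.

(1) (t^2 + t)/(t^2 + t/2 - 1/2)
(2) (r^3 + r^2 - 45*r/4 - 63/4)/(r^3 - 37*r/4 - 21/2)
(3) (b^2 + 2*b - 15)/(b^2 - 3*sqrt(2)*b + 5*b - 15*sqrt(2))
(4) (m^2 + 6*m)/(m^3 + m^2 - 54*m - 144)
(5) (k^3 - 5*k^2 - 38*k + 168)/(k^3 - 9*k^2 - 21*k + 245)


(1) = 2*t/(2*t - 1)
(2) = (r + 3)/(r + 2)
(3) = (b - 3)/(b - 3*sqrt(2))
(4) = m/(m^2 - 5*m - 24)
(5) = (k^2 + 2*k - 24)/(k^2 - 2*k - 35)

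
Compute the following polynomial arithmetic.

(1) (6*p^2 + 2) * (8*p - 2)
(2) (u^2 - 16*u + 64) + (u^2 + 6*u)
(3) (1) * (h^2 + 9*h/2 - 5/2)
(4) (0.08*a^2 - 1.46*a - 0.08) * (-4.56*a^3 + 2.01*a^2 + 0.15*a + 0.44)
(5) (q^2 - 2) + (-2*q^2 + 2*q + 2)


(1) = 48*p^3 - 12*p^2 + 16*p - 4
(2) = 2*u^2 - 10*u + 64
(3) = h^2 + 9*h/2 - 5/2
(4) = -0.3648*a^5 + 6.8184*a^4 - 2.5578*a^3 - 0.3446*a^2 - 0.6544*a - 0.0352
(5) = -q^2 + 2*q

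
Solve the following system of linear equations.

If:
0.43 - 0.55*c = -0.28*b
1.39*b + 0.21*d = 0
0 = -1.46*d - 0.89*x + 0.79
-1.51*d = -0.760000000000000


Then:
b = -0.08
c = 0.74
d = 0.50
x = 0.06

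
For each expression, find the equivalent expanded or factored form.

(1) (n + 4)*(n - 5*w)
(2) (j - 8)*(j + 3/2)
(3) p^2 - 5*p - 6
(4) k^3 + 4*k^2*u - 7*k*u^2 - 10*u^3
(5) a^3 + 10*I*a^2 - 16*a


(1) = n^2 - 5*n*w + 4*n - 20*w
(2) = j^2 - 13*j/2 - 12
(3) = (p - 6)*(p + 1)
(4) = (k - 2*u)*(k + u)*(k + 5*u)
(5) = a*(a + 2*I)*(a + 8*I)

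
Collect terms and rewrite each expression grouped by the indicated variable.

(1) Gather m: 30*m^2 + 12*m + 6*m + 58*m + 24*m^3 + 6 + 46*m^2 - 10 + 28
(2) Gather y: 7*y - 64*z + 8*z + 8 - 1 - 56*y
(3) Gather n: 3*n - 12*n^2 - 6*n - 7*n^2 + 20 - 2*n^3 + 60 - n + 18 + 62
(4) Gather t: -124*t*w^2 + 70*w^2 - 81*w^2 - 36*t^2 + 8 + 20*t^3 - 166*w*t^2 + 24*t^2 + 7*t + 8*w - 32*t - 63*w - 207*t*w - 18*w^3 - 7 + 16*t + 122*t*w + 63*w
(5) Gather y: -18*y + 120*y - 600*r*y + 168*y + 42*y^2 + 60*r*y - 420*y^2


(1) = 24*m^3 + 76*m^2 + 76*m + 24
(2) = -49*y - 56*z + 7
(3) = -2*n^3 - 19*n^2 - 4*n + 160
(4) = 20*t^3 + t^2*(-166*w - 12) + t*(-124*w^2 - 85*w - 9) - 18*w^3 - 11*w^2 + 8*w + 1
(5) = -378*y^2 + y*(270 - 540*r)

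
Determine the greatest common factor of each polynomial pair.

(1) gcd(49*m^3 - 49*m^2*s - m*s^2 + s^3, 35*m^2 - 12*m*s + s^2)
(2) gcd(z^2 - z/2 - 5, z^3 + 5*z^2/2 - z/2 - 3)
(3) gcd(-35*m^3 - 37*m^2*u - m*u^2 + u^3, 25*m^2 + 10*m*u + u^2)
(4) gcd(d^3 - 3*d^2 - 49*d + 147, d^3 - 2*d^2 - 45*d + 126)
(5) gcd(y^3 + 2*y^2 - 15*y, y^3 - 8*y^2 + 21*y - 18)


(1) = gcd((-7*m + s)*(-m + s)*(7*m + s), (-7*m + s)*(-5*m + s)) = -7*m + s
(2) = gcd((z - 5/2)*(z + 2), (z - 1)*(z + 3/2)*(z + 2)) = z + 2
(3) = 5*m + u
(4) = d^2 + 4*d - 21
(5) = y - 3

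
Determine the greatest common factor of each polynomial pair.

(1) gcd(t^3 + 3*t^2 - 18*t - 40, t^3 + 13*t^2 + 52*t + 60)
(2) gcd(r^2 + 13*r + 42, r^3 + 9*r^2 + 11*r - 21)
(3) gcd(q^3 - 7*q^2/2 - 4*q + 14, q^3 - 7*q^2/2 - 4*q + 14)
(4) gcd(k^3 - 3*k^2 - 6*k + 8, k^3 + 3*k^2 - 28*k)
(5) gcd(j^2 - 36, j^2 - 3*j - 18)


(1) = gcd((t - 4)*(t + 2)*(t + 5), (t + 2)*(t + 5)*(t + 6)) = t^2 + 7*t + 10
(2) = gcd((r + 6)*(r + 7), (r - 1)*(r + 3)*(r + 7)) = r + 7
(3) = q^3 - 7*q^2/2 - 4*q + 14
(4) = gcd((k - 4)*(k - 1)*(k + 2), k*(k - 4)*(k + 7)) = k - 4
(5) = gcd((j - 6)*(j + 6), (j - 6)*(j + 3)) = j - 6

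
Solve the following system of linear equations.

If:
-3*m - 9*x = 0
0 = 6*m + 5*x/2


Then:
m = 0
x = 0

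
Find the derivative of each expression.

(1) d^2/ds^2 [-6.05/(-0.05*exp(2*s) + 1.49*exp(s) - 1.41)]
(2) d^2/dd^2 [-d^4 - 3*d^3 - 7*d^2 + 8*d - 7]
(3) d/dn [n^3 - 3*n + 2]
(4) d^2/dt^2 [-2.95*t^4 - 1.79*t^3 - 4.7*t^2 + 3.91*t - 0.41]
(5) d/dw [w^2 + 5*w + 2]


(1) = ((9.0145 - 1.21*exp(s))*(0.05*exp(2*s) - 1.49*exp(s) + 1.41) + 6.05*(0.1*exp(s) - 1.49)*(0.2*exp(s) - 2.98)*exp(s))*exp(s)/(0.05*exp(2*s) - 1.49*exp(s) + 1.41)^3
(2) = -12*d^2 - 18*d - 14
(3) = 3*n^2 - 3
(4) = -35.4*t^2 - 10.74*t - 9.4
(5) = 2*w + 5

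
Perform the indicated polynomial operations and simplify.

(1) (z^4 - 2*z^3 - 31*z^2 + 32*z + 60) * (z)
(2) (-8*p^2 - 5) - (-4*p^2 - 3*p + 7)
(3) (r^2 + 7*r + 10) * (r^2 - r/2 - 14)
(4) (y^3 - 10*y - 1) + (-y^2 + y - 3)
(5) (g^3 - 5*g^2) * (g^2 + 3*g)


(1) = z^5 - 2*z^4 - 31*z^3 + 32*z^2 + 60*z
(2) = -4*p^2 + 3*p - 12
(3) = r^4 + 13*r^3/2 - 15*r^2/2 - 103*r - 140
(4) = y^3 - y^2 - 9*y - 4
(5) = g^5 - 2*g^4 - 15*g^3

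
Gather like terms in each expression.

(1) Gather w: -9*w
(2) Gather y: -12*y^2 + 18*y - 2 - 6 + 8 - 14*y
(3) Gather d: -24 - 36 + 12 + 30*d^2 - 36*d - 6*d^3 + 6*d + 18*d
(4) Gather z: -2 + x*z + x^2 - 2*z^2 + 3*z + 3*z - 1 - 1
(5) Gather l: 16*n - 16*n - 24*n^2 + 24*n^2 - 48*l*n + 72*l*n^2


(1) = -9*w
(2) = -12*y^2 + 4*y
(3) = -6*d^3 + 30*d^2 - 12*d - 48
(4) = x^2 - 2*z^2 + z*(x + 6) - 4
(5) = l*(72*n^2 - 48*n)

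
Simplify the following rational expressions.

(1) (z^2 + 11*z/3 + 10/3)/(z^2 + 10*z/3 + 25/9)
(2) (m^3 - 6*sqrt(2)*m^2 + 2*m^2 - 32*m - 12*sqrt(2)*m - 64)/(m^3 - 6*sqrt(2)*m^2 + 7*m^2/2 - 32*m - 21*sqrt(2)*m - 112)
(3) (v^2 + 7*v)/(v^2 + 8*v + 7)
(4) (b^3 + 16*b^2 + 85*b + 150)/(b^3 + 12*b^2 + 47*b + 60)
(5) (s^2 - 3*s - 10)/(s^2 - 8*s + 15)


(1) = (3*z + 6)/(3*z + 5)
(2) = (2*m + 4)/(2*m + 7)
(3) = v/(v + 1)
(4) = (b^2 + 11*b + 30)/(b^2 + 7*b + 12)
(5) = (s + 2)/(s - 3)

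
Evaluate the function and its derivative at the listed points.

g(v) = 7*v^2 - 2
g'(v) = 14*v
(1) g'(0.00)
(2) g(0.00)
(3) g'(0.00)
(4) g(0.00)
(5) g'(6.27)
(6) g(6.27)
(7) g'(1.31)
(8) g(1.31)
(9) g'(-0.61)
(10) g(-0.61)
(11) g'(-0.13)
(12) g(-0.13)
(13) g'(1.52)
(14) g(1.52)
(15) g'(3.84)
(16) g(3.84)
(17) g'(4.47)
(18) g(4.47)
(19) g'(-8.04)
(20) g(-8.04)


(1) = 0.00
(2) = -2.00
(3) = 0.00
(4) = -2.00
(5) = 87.78
(6) = 273.19
(7) = 18.34
(8) = 10.01
(9) = -8.54
(10) = 0.60
(11) = -1.82
(12) = -1.88
(13) = 21.28
(14) = 14.17
(15) = 53.76
(16) = 101.22
(17) = 62.58
(18) = 137.87
(19) = -112.56
(20) = 450.49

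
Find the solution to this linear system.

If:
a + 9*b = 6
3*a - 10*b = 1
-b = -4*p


Then:
a = 69/37
b = 17/37
p = 17/148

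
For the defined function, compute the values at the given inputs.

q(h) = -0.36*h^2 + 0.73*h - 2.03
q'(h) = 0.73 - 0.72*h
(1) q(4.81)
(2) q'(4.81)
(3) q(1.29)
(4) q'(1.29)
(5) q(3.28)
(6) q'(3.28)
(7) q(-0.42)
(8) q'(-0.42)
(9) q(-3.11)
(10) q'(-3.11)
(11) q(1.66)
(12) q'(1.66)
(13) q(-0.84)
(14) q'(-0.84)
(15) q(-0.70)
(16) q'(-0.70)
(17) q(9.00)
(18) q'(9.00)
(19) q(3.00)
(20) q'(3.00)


(1) = -6.85
(2) = -2.73
(3) = -1.69
(4) = -0.20
(5) = -3.51
(6) = -1.63
(7) = -2.40
(8) = 1.03
(9) = -7.78
(10) = 2.97
(11) = -1.81
(12) = -0.47
(13) = -2.90
(14) = 1.33
(15) = -2.72
(16) = 1.23
(17) = -24.62
(18) = -5.75
(19) = -3.08
(20) = -1.43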